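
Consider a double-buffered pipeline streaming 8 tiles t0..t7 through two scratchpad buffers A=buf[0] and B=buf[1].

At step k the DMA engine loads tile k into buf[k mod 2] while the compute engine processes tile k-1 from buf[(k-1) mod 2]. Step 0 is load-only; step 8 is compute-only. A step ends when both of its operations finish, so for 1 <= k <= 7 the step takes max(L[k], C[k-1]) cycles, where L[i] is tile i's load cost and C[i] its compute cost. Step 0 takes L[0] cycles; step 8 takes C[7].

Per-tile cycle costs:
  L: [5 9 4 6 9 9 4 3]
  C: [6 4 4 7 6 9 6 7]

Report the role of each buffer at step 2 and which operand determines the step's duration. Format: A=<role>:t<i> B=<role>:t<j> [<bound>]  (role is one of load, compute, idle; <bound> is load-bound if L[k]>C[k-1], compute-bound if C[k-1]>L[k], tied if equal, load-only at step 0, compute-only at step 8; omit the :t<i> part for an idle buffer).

step 2: A=load:t2 B=compute:t1 [tied]

  0. 5=5c; end=5; A:t0 B:-
  1. max(9,6)=9c; end=14; A:t0 B:t1
  2. max(4,4)=4c; end=18; A:t2 B:t1
  3. max(6,4)=6c; end=24; A:t2 B:t3
  4. max(9,7)=9c; end=33; A:t4 B:t3
  5. max(9,6)=9c; end=42; A:t4 B:t5
  6. max(4,9)=9c; end=51; A:t6 B:t5
  7. max(3,6)=6c; end=57; A:t6 B:t7
  8. 7=7c; end=64; A:t6 B:t7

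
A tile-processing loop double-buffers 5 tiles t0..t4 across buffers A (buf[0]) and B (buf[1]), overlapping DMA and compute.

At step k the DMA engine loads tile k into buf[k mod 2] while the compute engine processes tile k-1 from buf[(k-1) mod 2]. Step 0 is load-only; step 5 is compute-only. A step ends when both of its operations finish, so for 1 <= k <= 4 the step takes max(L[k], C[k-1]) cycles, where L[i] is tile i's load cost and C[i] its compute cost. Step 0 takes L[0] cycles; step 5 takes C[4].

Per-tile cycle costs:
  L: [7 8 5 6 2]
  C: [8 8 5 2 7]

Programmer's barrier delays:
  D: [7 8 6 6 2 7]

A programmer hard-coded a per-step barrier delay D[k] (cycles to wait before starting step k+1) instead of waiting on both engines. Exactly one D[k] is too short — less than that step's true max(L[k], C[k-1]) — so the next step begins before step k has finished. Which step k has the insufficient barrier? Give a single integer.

hazard at step 2

k=0 barrier L[0]=7→7c, D[0]=7 ok
k=1 barrier max(L[1]=8,C[0]=8)→8c, D[1]=8 ok
k=2 barrier max(L[2]=5,C[1]=8)→8c, D[2]=6 SHORT
k=3 barrier max(L[3]=6,C[2]=5)→6c, D[3]=6 ok
k=4 barrier max(L[4]=2,C[3]=2)→2c, D[4]=2 ok
k=5 barrier C[4]=7→7c, D[5]=7 ok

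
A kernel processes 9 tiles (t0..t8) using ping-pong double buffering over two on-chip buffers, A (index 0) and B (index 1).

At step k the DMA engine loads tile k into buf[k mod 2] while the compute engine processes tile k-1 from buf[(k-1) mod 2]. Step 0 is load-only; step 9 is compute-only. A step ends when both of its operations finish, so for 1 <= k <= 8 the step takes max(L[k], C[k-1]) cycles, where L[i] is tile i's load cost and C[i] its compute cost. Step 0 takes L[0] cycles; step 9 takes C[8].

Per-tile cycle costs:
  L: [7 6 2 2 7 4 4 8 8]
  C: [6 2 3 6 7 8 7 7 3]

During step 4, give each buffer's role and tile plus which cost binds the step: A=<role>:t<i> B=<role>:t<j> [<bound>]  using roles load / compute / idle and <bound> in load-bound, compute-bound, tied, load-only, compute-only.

[0] DMA t0→A (7c) ∥ CU idle ⇒ 7c, clock 7
[1] DMA t1→B (6c) ∥ CU A:t0 (6c) ⇒ 6c, clock 13
[2] DMA t2→A (2c) ∥ CU B:t1 (2c) ⇒ 2c, clock 15
[3] DMA t3→B (2c) ∥ CU A:t2 (3c) ⇒ 3c, clock 18
[4] DMA t4→A (7c) ∥ CU B:t3 (6c) ⇒ 7c, clock 25
[5] DMA t5→B (4c) ∥ CU A:t4 (7c) ⇒ 7c, clock 32
[6] DMA t6→A (4c) ∥ CU B:t5 (8c) ⇒ 8c, clock 40
[7] DMA t7→B (8c) ∥ CU A:t6 (7c) ⇒ 8c, clock 48
[8] DMA t8→A (8c) ∥ CU B:t7 (7c) ⇒ 8c, clock 56
[9] DMA idle ∥ CU A:t8 (3c) ⇒ 3c, clock 59

step 4: A=load:t4 B=compute:t3 [load-bound]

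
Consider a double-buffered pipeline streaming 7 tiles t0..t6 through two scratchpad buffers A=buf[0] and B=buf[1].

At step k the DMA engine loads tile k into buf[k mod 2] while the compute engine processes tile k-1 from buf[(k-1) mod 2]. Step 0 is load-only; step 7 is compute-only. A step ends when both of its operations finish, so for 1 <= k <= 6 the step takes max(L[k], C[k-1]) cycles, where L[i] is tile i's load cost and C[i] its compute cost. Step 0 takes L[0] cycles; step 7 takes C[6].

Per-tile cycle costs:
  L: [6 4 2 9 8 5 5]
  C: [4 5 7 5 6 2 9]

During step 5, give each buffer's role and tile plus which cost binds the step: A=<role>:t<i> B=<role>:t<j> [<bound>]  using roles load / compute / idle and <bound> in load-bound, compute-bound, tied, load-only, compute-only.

[0] DMA t0→A (6c) ∥ CU idle ⇒ 6c, clock 6
[1] DMA t1→B (4c) ∥ CU A:t0 (4c) ⇒ 4c, clock 10
[2] DMA t2→A (2c) ∥ CU B:t1 (5c) ⇒ 5c, clock 15
[3] DMA t3→B (9c) ∥ CU A:t2 (7c) ⇒ 9c, clock 24
[4] DMA t4→A (8c) ∥ CU B:t3 (5c) ⇒ 8c, clock 32
[5] DMA t5→B (5c) ∥ CU A:t4 (6c) ⇒ 6c, clock 38
[6] DMA t6→A (5c) ∥ CU B:t5 (2c) ⇒ 5c, clock 43
[7] DMA idle ∥ CU A:t6 (9c) ⇒ 9c, clock 52

step 5: A=compute:t4 B=load:t5 [compute-bound]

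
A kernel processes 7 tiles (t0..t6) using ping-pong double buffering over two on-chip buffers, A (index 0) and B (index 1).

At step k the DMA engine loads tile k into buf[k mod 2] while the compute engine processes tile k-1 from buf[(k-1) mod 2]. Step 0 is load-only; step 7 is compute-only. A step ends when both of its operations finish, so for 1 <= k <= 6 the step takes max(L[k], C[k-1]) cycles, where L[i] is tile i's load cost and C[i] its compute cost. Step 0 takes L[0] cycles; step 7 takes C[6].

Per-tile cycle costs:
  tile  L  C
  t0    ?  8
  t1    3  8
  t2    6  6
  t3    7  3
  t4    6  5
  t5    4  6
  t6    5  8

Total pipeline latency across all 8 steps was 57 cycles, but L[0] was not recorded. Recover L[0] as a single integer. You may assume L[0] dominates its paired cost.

L[0] = 9

step 0 → dur = L[0]=? = L[0]  (unknown; binding)
step 1 → dur = max(L[1]=3, C[0]=8) = 8
step 2 → dur = max(L[2]=6, C[1]=8) = 8
step 3 → dur = max(L[3]=7, C[2]=6) = 7
step 4 → dur = max(L[4]=6, C[3]=3) = 6
step 5 → dur = max(L[5]=4, C[4]=5) = 5
step 6 → dur = max(L[6]=5, C[5]=6) = 6
step 7 → dur = C[6]=8 = 8
sum of known step durations = 48
dur[0] = total - known = 57 - 48 = 9
L[0] is the binding max in step 0, so L[0] = dur[0] = 9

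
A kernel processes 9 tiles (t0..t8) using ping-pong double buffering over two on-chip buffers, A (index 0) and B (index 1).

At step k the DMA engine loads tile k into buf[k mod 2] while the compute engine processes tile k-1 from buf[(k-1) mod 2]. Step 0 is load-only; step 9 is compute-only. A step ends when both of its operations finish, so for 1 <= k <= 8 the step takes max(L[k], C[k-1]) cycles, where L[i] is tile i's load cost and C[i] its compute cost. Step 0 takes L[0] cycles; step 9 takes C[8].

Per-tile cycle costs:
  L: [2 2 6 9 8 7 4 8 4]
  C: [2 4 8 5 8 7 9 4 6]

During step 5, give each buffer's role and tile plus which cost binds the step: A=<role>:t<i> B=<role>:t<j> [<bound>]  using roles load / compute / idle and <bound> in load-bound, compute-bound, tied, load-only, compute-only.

  0. 2=2c; end=2; A:t0 B:-
  1. max(2,2)=2c; end=4; A:t0 B:t1
  2. max(6,4)=6c; end=10; A:t2 B:t1
  3. max(9,8)=9c; end=19; A:t2 B:t3
  4. max(8,5)=8c; end=27; A:t4 B:t3
  5. max(7,8)=8c; end=35; A:t4 B:t5
  6. max(4,7)=7c; end=42; A:t6 B:t5
  7. max(8,9)=9c; end=51; A:t6 B:t7
  8. max(4,4)=4c; end=55; A:t8 B:t7
  9. 6=6c; end=61; A:t8 B:t7

step 5: A=compute:t4 B=load:t5 [compute-bound]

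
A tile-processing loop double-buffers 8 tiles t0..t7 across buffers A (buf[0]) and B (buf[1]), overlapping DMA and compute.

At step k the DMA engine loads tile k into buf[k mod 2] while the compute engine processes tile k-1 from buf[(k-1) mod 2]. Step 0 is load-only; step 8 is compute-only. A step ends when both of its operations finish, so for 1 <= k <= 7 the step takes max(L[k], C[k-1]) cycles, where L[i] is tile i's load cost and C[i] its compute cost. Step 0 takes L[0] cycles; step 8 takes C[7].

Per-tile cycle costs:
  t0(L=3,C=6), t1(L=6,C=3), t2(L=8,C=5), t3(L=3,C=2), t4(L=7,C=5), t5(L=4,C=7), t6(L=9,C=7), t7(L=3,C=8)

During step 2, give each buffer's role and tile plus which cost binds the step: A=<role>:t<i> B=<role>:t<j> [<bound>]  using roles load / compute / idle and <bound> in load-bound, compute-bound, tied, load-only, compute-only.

[0] DMA t0→A (3c) ∥ CU idle ⇒ 3c, clock 3
[1] DMA t1→B (6c) ∥ CU A:t0 (6c) ⇒ 6c, clock 9
[2] DMA t2→A (8c) ∥ CU B:t1 (3c) ⇒ 8c, clock 17
[3] DMA t3→B (3c) ∥ CU A:t2 (5c) ⇒ 5c, clock 22
[4] DMA t4→A (7c) ∥ CU B:t3 (2c) ⇒ 7c, clock 29
[5] DMA t5→B (4c) ∥ CU A:t4 (5c) ⇒ 5c, clock 34
[6] DMA t6→A (9c) ∥ CU B:t5 (7c) ⇒ 9c, clock 43
[7] DMA t7→B (3c) ∥ CU A:t6 (7c) ⇒ 7c, clock 50
[8] DMA idle ∥ CU B:t7 (8c) ⇒ 8c, clock 58

step 2: A=load:t2 B=compute:t1 [load-bound]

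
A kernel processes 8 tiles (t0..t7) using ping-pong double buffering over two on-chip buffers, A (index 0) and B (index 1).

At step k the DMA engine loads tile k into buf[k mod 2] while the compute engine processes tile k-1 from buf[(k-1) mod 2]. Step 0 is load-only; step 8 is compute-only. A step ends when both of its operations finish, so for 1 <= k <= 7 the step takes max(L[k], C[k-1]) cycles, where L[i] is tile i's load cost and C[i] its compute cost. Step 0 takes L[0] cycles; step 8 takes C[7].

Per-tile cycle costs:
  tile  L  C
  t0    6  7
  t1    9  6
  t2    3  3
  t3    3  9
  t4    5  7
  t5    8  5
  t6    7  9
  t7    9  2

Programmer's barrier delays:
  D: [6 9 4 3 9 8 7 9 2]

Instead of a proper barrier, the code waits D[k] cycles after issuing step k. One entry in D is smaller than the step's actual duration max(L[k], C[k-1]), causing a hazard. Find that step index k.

hazard at step 2

step 0: need L[0]=6 = 6; D[0]=6 ok
step 1: need max(L[1]=9,C[0]=7) = 9; D[1]=9 ok
step 2: need max(L[2]=3,C[1]=6) = 6; D[2]=4 SHORT
step 3: need max(L[3]=3,C[2]=3) = 3; D[3]=3 ok
step 4: need max(L[4]=5,C[3]=9) = 9; D[4]=9 ok
step 5: need max(L[5]=8,C[4]=7) = 8; D[5]=8 ok
step 6: need max(L[6]=7,C[5]=5) = 7; D[6]=7 ok
step 7: need max(L[7]=9,C[6]=9) = 9; D[7]=9 ok
step 8: need C[7]=2 = 2; D[8]=2 ok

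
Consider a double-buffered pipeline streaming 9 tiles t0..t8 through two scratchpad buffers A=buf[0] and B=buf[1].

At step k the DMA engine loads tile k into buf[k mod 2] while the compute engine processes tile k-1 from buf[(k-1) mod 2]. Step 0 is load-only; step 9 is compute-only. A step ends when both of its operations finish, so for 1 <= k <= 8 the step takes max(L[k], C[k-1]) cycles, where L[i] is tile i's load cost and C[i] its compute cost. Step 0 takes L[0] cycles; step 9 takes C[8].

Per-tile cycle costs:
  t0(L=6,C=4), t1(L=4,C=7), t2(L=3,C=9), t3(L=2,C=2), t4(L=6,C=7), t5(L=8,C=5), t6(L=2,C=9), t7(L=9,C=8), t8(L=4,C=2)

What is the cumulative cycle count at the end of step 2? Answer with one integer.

step 0: L[0]=6 → dur=6, Σ=6 | A=load:t0 B=idle [load-only]
step 1: L[1]=4 C[0]=4 → dur=4, Σ=10 | A=compute:t0 B=load:t1 [tied]
step 2: L[2]=3 C[1]=7 → dur=7, Σ=17 | A=load:t2 B=compute:t1 [compute-bound]
step 3: L[3]=2 C[2]=9 → dur=9, Σ=26 | A=compute:t2 B=load:t3 [compute-bound]
step 4: L[4]=6 C[3]=2 → dur=6, Σ=32 | A=load:t4 B=compute:t3 [load-bound]
step 5: L[5]=8 C[4]=7 → dur=8, Σ=40 | A=compute:t4 B=load:t5 [load-bound]
step 6: L[6]=2 C[5]=5 → dur=5, Σ=45 | A=load:t6 B=compute:t5 [compute-bound]
step 7: L[7]=9 C[6]=9 → dur=9, Σ=54 | A=compute:t6 B=load:t7 [tied]
step 8: L[8]=4 C[7]=8 → dur=8, Σ=62 | A=load:t8 B=compute:t7 [compute-bound]
step 9: C[8]=2 → dur=2, Σ=64 | A=compute:t8 B=idle [compute-only]

end_cycle[2] = 17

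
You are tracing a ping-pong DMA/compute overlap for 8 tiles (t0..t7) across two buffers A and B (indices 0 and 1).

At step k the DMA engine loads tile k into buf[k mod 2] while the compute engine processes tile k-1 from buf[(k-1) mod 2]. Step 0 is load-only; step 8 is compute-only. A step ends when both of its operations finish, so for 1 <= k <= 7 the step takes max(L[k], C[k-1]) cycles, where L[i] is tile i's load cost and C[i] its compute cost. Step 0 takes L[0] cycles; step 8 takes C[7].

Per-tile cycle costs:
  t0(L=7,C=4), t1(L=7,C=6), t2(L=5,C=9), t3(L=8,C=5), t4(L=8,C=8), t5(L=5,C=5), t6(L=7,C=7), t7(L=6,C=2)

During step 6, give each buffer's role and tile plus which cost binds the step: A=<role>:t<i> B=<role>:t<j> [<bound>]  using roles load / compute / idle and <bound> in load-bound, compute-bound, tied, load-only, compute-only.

step 6: A=load:t6 B=compute:t5 [load-bound]

step 0: L[0]=7 → dur=7, Σ=7 | A=load:t0 B=idle [load-only]
step 1: L[1]=7 C[0]=4 → dur=7, Σ=14 | A=compute:t0 B=load:t1 [load-bound]
step 2: L[2]=5 C[1]=6 → dur=6, Σ=20 | A=load:t2 B=compute:t1 [compute-bound]
step 3: L[3]=8 C[2]=9 → dur=9, Σ=29 | A=compute:t2 B=load:t3 [compute-bound]
step 4: L[4]=8 C[3]=5 → dur=8, Σ=37 | A=load:t4 B=compute:t3 [load-bound]
step 5: L[5]=5 C[4]=8 → dur=8, Σ=45 | A=compute:t4 B=load:t5 [compute-bound]
step 6: L[6]=7 C[5]=5 → dur=7, Σ=52 | A=load:t6 B=compute:t5 [load-bound]
step 7: L[7]=6 C[6]=7 → dur=7, Σ=59 | A=compute:t6 B=load:t7 [compute-bound]
step 8: C[7]=2 → dur=2, Σ=61 | A=idle B=compute:t7 [compute-only]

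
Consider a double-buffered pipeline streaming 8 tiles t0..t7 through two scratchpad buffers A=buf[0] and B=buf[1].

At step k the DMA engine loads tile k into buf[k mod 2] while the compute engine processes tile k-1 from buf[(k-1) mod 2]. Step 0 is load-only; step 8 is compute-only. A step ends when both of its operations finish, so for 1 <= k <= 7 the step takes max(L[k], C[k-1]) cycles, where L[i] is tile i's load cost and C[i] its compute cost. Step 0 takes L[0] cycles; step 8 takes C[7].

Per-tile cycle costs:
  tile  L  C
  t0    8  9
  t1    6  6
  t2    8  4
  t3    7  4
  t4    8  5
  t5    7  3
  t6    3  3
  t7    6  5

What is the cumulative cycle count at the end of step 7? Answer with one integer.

  0. 8=8c; end=8; A:t0 B:-
  1. max(6,9)=9c; end=17; A:t0 B:t1
  2. max(8,6)=8c; end=25; A:t2 B:t1
  3. max(7,4)=7c; end=32; A:t2 B:t3
  4. max(8,4)=8c; end=40; A:t4 B:t3
  5. max(7,5)=7c; end=47; A:t4 B:t5
  6. max(3,3)=3c; end=50; A:t6 B:t5
  7. max(6,3)=6c; end=56; A:t6 B:t7
  8. 5=5c; end=61; A:t6 B:t7

end_cycle[7] = 56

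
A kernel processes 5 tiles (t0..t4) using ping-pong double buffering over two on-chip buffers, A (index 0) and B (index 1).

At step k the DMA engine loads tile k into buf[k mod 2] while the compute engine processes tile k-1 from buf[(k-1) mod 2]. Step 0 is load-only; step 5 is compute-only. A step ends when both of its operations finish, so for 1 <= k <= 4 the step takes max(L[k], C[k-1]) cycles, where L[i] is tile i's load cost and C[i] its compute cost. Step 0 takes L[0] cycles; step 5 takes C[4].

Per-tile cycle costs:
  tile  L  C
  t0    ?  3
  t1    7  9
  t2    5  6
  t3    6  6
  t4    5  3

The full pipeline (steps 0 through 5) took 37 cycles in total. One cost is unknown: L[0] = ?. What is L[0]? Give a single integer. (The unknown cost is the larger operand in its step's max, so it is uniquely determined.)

L[0] = 6

step 0 → dur = L[0]=? = L[0]  (unknown; binding)
step 1 → dur = max(L[1]=7, C[0]=3) = 7
step 2 → dur = max(L[2]=5, C[1]=9) = 9
step 3 → dur = max(L[3]=6, C[2]=6) = 6
step 4 → dur = max(L[4]=5, C[3]=6) = 6
step 5 → dur = C[4]=3 = 3
sum of known step durations = 31
dur[0] = total - known = 37 - 31 = 6
L[0] is the binding max in step 0, so L[0] = dur[0] = 6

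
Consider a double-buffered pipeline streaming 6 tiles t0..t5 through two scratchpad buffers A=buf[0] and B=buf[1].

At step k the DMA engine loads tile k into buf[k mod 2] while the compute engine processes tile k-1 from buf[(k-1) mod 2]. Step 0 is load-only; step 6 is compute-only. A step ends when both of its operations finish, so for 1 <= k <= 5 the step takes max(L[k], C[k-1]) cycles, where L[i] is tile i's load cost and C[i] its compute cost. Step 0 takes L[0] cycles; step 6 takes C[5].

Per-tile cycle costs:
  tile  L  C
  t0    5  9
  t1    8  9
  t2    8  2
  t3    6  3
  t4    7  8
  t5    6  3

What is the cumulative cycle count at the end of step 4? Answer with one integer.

[0] DMA t0→A (5c) ∥ CU idle ⇒ 5c, clock 5
[1] DMA t1→B (8c) ∥ CU A:t0 (9c) ⇒ 9c, clock 14
[2] DMA t2→A (8c) ∥ CU B:t1 (9c) ⇒ 9c, clock 23
[3] DMA t3→B (6c) ∥ CU A:t2 (2c) ⇒ 6c, clock 29
[4] DMA t4→A (7c) ∥ CU B:t3 (3c) ⇒ 7c, clock 36
[5] DMA t5→B (6c) ∥ CU A:t4 (8c) ⇒ 8c, clock 44
[6] DMA idle ∥ CU B:t5 (3c) ⇒ 3c, clock 47

end_cycle[4] = 36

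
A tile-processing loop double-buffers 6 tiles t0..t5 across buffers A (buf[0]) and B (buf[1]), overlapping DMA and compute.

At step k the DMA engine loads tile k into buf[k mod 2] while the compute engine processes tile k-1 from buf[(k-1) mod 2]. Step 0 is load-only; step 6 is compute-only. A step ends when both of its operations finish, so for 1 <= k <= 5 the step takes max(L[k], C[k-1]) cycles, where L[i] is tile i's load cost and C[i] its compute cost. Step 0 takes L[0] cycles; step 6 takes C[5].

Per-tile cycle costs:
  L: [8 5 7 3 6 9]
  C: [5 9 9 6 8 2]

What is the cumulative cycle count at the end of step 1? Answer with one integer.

end_cycle[1] = 13

k=0 load=t0/8c comp=- wait=8 total=8
k=1 load=t1/5c comp=t0/5c wait=5 total=13
k=2 load=t2/7c comp=t1/9c wait=9 total=22
k=3 load=t3/3c comp=t2/9c wait=9 total=31
k=4 load=t4/6c comp=t3/6c wait=6 total=37
k=5 load=t5/9c comp=t4/8c wait=9 total=46
k=6 load=- comp=t5/2c wait=2 total=48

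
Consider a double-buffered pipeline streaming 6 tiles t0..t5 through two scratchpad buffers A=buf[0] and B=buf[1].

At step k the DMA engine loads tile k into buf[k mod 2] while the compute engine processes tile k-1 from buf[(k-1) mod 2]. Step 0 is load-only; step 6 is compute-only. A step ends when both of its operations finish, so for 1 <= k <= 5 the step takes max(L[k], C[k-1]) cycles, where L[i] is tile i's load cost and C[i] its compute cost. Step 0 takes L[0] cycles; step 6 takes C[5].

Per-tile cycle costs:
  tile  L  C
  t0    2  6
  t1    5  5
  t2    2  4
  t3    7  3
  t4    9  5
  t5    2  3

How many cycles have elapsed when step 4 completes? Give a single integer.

end_cycle[4] = 29

  0. 2=2c; end=2; A:t0 B:-
  1. max(5,6)=6c; end=8; A:t0 B:t1
  2. max(2,5)=5c; end=13; A:t2 B:t1
  3. max(7,4)=7c; end=20; A:t2 B:t3
  4. max(9,3)=9c; end=29; A:t4 B:t3
  5. max(2,5)=5c; end=34; A:t4 B:t5
  6. 3=3c; end=37; A:t4 B:t5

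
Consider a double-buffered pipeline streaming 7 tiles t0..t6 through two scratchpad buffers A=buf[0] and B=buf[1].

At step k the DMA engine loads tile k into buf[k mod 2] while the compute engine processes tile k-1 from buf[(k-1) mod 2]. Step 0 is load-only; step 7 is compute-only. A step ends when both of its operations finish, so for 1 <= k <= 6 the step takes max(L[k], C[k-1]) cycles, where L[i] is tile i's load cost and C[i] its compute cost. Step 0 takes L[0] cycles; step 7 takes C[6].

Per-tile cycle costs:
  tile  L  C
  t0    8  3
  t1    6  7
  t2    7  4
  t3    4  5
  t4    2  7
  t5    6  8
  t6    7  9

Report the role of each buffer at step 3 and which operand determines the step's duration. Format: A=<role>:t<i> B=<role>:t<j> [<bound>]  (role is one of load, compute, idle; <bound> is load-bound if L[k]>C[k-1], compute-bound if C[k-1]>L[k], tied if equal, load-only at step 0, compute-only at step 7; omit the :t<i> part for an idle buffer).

step 3: A=compute:t2 B=load:t3 [tied]

[0] DMA t0→A (8c) ∥ CU idle ⇒ 8c, clock 8
[1] DMA t1→B (6c) ∥ CU A:t0 (3c) ⇒ 6c, clock 14
[2] DMA t2→A (7c) ∥ CU B:t1 (7c) ⇒ 7c, clock 21
[3] DMA t3→B (4c) ∥ CU A:t2 (4c) ⇒ 4c, clock 25
[4] DMA t4→A (2c) ∥ CU B:t3 (5c) ⇒ 5c, clock 30
[5] DMA t5→B (6c) ∥ CU A:t4 (7c) ⇒ 7c, clock 37
[6] DMA t6→A (7c) ∥ CU B:t5 (8c) ⇒ 8c, clock 45
[7] DMA idle ∥ CU A:t6 (9c) ⇒ 9c, clock 54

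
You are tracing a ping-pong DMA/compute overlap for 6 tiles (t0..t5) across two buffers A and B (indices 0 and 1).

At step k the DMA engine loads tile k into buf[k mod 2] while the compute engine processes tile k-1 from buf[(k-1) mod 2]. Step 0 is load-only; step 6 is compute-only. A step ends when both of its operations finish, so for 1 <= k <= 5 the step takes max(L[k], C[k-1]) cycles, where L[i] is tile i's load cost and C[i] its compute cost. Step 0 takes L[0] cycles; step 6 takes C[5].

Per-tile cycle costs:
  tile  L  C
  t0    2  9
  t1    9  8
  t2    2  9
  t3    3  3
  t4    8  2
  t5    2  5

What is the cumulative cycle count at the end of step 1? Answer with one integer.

step 0: L[0]=2 → dur=2, Σ=2 | A=load:t0 B=idle [load-only]
step 1: L[1]=9 C[0]=9 → dur=9, Σ=11 | A=compute:t0 B=load:t1 [tied]
step 2: L[2]=2 C[1]=8 → dur=8, Σ=19 | A=load:t2 B=compute:t1 [compute-bound]
step 3: L[3]=3 C[2]=9 → dur=9, Σ=28 | A=compute:t2 B=load:t3 [compute-bound]
step 4: L[4]=8 C[3]=3 → dur=8, Σ=36 | A=load:t4 B=compute:t3 [load-bound]
step 5: L[5]=2 C[4]=2 → dur=2, Σ=38 | A=compute:t4 B=load:t5 [tied]
step 6: C[5]=5 → dur=5, Σ=43 | A=idle B=compute:t5 [compute-only]

end_cycle[1] = 11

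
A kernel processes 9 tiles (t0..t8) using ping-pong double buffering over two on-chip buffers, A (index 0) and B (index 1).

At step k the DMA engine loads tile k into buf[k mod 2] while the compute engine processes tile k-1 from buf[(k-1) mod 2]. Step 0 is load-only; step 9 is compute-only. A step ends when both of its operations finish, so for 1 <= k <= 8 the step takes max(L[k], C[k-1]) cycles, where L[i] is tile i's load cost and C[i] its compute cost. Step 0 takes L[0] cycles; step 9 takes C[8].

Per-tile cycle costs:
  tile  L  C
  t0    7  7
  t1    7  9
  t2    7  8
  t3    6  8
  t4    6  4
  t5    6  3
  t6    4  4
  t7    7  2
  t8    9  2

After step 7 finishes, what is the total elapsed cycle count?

  0. 7=7c; end=7; A:t0 B:-
  1. max(7,7)=7c; end=14; A:t0 B:t1
  2. max(7,9)=9c; end=23; A:t2 B:t1
  3. max(6,8)=8c; end=31; A:t2 B:t3
  4. max(6,8)=8c; end=39; A:t4 B:t3
  5. max(6,4)=6c; end=45; A:t4 B:t5
  6. max(4,3)=4c; end=49; A:t6 B:t5
  7. max(7,4)=7c; end=56; A:t6 B:t7
  8. max(9,2)=9c; end=65; A:t8 B:t7
  9. 2=2c; end=67; A:t8 B:t7

end_cycle[7] = 56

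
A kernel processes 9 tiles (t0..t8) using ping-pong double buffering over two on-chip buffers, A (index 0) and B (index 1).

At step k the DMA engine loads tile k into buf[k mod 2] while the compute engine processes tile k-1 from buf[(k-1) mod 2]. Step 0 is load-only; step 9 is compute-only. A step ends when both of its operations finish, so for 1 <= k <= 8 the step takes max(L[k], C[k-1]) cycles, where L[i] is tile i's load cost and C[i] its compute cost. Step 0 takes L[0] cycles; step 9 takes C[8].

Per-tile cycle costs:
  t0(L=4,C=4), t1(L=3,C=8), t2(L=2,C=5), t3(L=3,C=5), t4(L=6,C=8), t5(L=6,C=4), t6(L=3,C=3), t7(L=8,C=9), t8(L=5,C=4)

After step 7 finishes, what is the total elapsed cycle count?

end_cycle[7] = 47

[0] DMA t0→A (4c) ∥ CU idle ⇒ 4c, clock 4
[1] DMA t1→B (3c) ∥ CU A:t0 (4c) ⇒ 4c, clock 8
[2] DMA t2→A (2c) ∥ CU B:t1 (8c) ⇒ 8c, clock 16
[3] DMA t3→B (3c) ∥ CU A:t2 (5c) ⇒ 5c, clock 21
[4] DMA t4→A (6c) ∥ CU B:t3 (5c) ⇒ 6c, clock 27
[5] DMA t5→B (6c) ∥ CU A:t4 (8c) ⇒ 8c, clock 35
[6] DMA t6→A (3c) ∥ CU B:t5 (4c) ⇒ 4c, clock 39
[7] DMA t7→B (8c) ∥ CU A:t6 (3c) ⇒ 8c, clock 47
[8] DMA t8→A (5c) ∥ CU B:t7 (9c) ⇒ 9c, clock 56
[9] DMA idle ∥ CU A:t8 (4c) ⇒ 4c, clock 60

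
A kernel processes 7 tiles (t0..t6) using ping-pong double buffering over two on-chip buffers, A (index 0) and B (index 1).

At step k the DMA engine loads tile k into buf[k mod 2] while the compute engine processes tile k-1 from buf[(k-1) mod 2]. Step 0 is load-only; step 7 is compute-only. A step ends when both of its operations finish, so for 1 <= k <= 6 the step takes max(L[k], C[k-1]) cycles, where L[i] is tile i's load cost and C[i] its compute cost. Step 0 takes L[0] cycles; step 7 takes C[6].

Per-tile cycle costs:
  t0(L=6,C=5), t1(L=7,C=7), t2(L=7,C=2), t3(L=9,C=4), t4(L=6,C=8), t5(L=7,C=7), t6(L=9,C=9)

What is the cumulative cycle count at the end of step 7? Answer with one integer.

end_cycle[7] = 61

k=0 load=t0/6c comp=- wait=6 total=6
k=1 load=t1/7c comp=t0/5c wait=7 total=13
k=2 load=t2/7c comp=t1/7c wait=7 total=20
k=3 load=t3/9c comp=t2/2c wait=9 total=29
k=4 load=t4/6c comp=t3/4c wait=6 total=35
k=5 load=t5/7c comp=t4/8c wait=8 total=43
k=6 load=t6/9c comp=t5/7c wait=9 total=52
k=7 load=- comp=t6/9c wait=9 total=61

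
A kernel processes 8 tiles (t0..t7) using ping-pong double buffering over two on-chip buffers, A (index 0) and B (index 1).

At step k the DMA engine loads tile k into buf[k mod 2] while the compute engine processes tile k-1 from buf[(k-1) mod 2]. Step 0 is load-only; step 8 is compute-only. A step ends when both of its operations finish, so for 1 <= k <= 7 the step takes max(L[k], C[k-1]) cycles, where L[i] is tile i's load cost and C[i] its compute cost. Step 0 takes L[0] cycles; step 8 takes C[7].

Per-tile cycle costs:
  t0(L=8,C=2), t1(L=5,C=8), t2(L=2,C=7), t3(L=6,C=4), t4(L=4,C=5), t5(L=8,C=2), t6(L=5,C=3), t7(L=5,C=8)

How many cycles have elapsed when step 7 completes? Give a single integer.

step 0: L[0]=8 → dur=8, Σ=8 | A=load:t0 B=idle [load-only]
step 1: L[1]=5 C[0]=2 → dur=5, Σ=13 | A=compute:t0 B=load:t1 [load-bound]
step 2: L[2]=2 C[1]=8 → dur=8, Σ=21 | A=load:t2 B=compute:t1 [compute-bound]
step 3: L[3]=6 C[2]=7 → dur=7, Σ=28 | A=compute:t2 B=load:t3 [compute-bound]
step 4: L[4]=4 C[3]=4 → dur=4, Σ=32 | A=load:t4 B=compute:t3 [tied]
step 5: L[5]=8 C[4]=5 → dur=8, Σ=40 | A=compute:t4 B=load:t5 [load-bound]
step 6: L[6]=5 C[5]=2 → dur=5, Σ=45 | A=load:t6 B=compute:t5 [load-bound]
step 7: L[7]=5 C[6]=3 → dur=5, Σ=50 | A=compute:t6 B=load:t7 [load-bound]
step 8: C[7]=8 → dur=8, Σ=58 | A=idle B=compute:t7 [compute-only]

end_cycle[7] = 50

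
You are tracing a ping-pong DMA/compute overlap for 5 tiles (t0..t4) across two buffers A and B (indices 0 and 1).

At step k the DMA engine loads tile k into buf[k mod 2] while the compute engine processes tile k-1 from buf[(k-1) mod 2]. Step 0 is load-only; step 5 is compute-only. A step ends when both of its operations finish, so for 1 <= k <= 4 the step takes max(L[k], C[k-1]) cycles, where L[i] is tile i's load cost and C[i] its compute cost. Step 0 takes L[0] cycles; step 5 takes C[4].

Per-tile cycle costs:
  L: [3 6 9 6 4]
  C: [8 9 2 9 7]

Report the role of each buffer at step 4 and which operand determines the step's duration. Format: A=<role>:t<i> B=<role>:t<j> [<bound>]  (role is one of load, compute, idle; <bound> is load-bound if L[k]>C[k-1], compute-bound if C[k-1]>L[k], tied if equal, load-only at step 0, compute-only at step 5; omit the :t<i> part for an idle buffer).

step 4: A=load:t4 B=compute:t3 [compute-bound]

step 0: L[0]=3 → dur=3, Σ=3 | A=load:t0 B=idle [load-only]
step 1: L[1]=6 C[0]=8 → dur=8, Σ=11 | A=compute:t0 B=load:t1 [compute-bound]
step 2: L[2]=9 C[1]=9 → dur=9, Σ=20 | A=load:t2 B=compute:t1 [tied]
step 3: L[3]=6 C[2]=2 → dur=6, Σ=26 | A=compute:t2 B=load:t3 [load-bound]
step 4: L[4]=4 C[3]=9 → dur=9, Σ=35 | A=load:t4 B=compute:t3 [compute-bound]
step 5: C[4]=7 → dur=7, Σ=42 | A=compute:t4 B=idle [compute-only]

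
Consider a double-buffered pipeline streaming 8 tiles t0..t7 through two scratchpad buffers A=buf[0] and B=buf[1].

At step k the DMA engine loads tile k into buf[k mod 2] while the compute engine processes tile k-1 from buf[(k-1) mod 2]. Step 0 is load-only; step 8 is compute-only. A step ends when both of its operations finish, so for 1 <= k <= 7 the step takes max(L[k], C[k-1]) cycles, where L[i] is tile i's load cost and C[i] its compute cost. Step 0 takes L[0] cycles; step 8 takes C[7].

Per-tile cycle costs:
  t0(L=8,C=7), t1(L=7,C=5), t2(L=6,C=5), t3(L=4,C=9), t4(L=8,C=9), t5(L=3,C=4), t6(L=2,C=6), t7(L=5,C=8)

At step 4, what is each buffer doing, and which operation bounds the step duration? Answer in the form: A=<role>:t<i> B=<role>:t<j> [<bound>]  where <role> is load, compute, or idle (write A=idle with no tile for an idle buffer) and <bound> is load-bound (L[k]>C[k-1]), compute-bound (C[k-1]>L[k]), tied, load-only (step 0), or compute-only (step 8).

step 4: A=load:t4 B=compute:t3 [compute-bound]

[0] DMA t0→A (8c) ∥ CU idle ⇒ 8c, clock 8
[1] DMA t1→B (7c) ∥ CU A:t0 (7c) ⇒ 7c, clock 15
[2] DMA t2→A (6c) ∥ CU B:t1 (5c) ⇒ 6c, clock 21
[3] DMA t3→B (4c) ∥ CU A:t2 (5c) ⇒ 5c, clock 26
[4] DMA t4→A (8c) ∥ CU B:t3 (9c) ⇒ 9c, clock 35
[5] DMA t5→B (3c) ∥ CU A:t4 (9c) ⇒ 9c, clock 44
[6] DMA t6→A (2c) ∥ CU B:t5 (4c) ⇒ 4c, clock 48
[7] DMA t7→B (5c) ∥ CU A:t6 (6c) ⇒ 6c, clock 54
[8] DMA idle ∥ CU B:t7 (8c) ⇒ 8c, clock 62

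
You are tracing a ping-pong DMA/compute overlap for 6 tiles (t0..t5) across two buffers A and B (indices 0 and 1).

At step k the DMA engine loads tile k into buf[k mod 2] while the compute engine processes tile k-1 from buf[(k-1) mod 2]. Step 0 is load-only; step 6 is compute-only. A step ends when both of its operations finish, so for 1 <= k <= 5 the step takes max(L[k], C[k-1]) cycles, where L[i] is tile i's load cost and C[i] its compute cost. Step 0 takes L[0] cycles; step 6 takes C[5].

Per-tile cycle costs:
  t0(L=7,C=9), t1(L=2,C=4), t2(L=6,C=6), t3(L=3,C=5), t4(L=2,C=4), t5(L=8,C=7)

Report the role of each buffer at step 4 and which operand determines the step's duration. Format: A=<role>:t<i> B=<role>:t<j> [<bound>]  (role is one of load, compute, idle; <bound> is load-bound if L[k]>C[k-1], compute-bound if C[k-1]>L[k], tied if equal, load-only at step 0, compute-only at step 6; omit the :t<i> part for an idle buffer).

k=0 load=t0/7c comp=- wait=7 total=7
k=1 load=t1/2c comp=t0/9c wait=9 total=16
k=2 load=t2/6c comp=t1/4c wait=6 total=22
k=3 load=t3/3c comp=t2/6c wait=6 total=28
k=4 load=t4/2c comp=t3/5c wait=5 total=33
k=5 load=t5/8c comp=t4/4c wait=8 total=41
k=6 load=- comp=t5/7c wait=7 total=48

step 4: A=load:t4 B=compute:t3 [compute-bound]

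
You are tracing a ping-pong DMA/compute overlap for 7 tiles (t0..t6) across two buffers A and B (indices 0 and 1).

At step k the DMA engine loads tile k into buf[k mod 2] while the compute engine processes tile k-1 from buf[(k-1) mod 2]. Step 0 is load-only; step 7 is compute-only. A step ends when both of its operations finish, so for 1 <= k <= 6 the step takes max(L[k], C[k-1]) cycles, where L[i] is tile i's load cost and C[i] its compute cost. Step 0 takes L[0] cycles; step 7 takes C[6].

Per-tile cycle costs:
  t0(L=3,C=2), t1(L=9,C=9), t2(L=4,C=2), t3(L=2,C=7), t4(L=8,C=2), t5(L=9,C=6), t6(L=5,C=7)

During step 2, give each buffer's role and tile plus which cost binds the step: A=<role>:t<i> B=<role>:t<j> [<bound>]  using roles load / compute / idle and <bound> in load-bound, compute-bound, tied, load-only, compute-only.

  0. 3=3c; end=3; A:t0 B:-
  1. max(9,2)=9c; end=12; A:t0 B:t1
  2. max(4,9)=9c; end=21; A:t2 B:t1
  3. max(2,2)=2c; end=23; A:t2 B:t3
  4. max(8,7)=8c; end=31; A:t4 B:t3
  5. max(9,2)=9c; end=40; A:t4 B:t5
  6. max(5,6)=6c; end=46; A:t6 B:t5
  7. 7=7c; end=53; A:t6 B:t5

step 2: A=load:t2 B=compute:t1 [compute-bound]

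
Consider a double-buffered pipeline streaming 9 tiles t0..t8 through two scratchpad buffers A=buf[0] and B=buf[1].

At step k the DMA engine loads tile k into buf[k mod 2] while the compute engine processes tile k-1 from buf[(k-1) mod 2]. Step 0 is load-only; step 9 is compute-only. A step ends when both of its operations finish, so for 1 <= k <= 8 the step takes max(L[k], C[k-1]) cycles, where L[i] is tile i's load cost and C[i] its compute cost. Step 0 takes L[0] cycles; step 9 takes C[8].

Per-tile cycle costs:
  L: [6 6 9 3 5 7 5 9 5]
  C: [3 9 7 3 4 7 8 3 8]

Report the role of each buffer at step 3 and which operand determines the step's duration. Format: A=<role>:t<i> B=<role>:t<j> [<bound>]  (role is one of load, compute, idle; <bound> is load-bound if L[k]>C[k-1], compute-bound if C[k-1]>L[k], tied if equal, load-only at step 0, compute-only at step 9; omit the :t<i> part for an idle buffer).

  0. 6=6c; end=6; A:t0 B:-
  1. max(6,3)=6c; end=12; A:t0 B:t1
  2. max(9,9)=9c; end=21; A:t2 B:t1
  3. max(3,7)=7c; end=28; A:t2 B:t3
  4. max(5,3)=5c; end=33; A:t4 B:t3
  5. max(7,4)=7c; end=40; A:t4 B:t5
  6. max(5,7)=7c; end=47; A:t6 B:t5
  7. max(9,8)=9c; end=56; A:t6 B:t7
  8. max(5,3)=5c; end=61; A:t8 B:t7
  9. 8=8c; end=69; A:t8 B:t7

step 3: A=compute:t2 B=load:t3 [compute-bound]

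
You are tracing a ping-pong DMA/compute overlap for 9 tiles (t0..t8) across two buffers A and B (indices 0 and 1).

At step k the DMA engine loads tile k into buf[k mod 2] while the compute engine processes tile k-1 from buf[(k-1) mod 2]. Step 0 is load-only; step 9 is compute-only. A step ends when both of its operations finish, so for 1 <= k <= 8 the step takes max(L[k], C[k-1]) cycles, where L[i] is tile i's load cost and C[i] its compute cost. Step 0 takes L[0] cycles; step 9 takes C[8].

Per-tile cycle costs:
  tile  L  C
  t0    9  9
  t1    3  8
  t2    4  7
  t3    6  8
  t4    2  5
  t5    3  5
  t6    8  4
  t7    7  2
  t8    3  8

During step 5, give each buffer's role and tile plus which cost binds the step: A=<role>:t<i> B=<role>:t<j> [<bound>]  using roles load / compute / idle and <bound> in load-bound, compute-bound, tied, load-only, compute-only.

step 0: L[0]=9 → dur=9, Σ=9 | A=load:t0 B=idle [load-only]
step 1: L[1]=3 C[0]=9 → dur=9, Σ=18 | A=compute:t0 B=load:t1 [compute-bound]
step 2: L[2]=4 C[1]=8 → dur=8, Σ=26 | A=load:t2 B=compute:t1 [compute-bound]
step 3: L[3]=6 C[2]=7 → dur=7, Σ=33 | A=compute:t2 B=load:t3 [compute-bound]
step 4: L[4]=2 C[3]=8 → dur=8, Σ=41 | A=load:t4 B=compute:t3 [compute-bound]
step 5: L[5]=3 C[4]=5 → dur=5, Σ=46 | A=compute:t4 B=load:t5 [compute-bound]
step 6: L[6]=8 C[5]=5 → dur=8, Σ=54 | A=load:t6 B=compute:t5 [load-bound]
step 7: L[7]=7 C[6]=4 → dur=7, Σ=61 | A=compute:t6 B=load:t7 [load-bound]
step 8: L[8]=3 C[7]=2 → dur=3, Σ=64 | A=load:t8 B=compute:t7 [load-bound]
step 9: C[8]=8 → dur=8, Σ=72 | A=compute:t8 B=idle [compute-only]

step 5: A=compute:t4 B=load:t5 [compute-bound]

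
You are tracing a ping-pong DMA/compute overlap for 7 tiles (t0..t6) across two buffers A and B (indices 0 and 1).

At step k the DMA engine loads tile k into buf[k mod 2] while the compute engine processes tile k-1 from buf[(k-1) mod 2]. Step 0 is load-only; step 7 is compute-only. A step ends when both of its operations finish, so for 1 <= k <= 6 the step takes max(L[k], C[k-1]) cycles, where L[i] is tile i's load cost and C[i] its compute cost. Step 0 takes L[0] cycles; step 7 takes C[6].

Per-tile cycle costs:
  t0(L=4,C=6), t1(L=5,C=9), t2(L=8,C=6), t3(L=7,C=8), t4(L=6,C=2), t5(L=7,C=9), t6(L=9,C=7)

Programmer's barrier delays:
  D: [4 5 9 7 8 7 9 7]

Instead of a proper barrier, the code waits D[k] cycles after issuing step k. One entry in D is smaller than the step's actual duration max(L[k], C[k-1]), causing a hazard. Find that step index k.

hazard at step 1

step 0: need L[0]=4 = 4; D[0]=4 ok
step 1: need max(L[1]=5,C[0]=6) = 6; D[1]=5 SHORT
step 2: need max(L[2]=8,C[1]=9) = 9; D[2]=9 ok
step 3: need max(L[3]=7,C[2]=6) = 7; D[3]=7 ok
step 4: need max(L[4]=6,C[3]=8) = 8; D[4]=8 ok
step 5: need max(L[5]=7,C[4]=2) = 7; D[5]=7 ok
step 6: need max(L[6]=9,C[5]=9) = 9; D[6]=9 ok
step 7: need C[6]=7 = 7; D[7]=7 ok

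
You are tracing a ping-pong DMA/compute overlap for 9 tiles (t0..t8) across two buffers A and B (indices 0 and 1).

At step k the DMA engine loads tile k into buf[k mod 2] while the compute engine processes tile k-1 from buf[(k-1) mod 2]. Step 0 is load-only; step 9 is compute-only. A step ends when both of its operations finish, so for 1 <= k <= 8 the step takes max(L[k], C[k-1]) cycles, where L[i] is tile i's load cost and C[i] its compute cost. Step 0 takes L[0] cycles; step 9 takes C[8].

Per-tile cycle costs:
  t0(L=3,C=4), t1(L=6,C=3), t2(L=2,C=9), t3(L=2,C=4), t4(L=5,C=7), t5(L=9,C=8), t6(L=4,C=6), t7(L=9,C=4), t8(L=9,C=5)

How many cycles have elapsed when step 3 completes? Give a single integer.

[0] DMA t0→A (3c) ∥ CU idle ⇒ 3c, clock 3
[1] DMA t1→B (6c) ∥ CU A:t0 (4c) ⇒ 6c, clock 9
[2] DMA t2→A (2c) ∥ CU B:t1 (3c) ⇒ 3c, clock 12
[3] DMA t3→B (2c) ∥ CU A:t2 (9c) ⇒ 9c, clock 21
[4] DMA t4→A (5c) ∥ CU B:t3 (4c) ⇒ 5c, clock 26
[5] DMA t5→B (9c) ∥ CU A:t4 (7c) ⇒ 9c, clock 35
[6] DMA t6→A (4c) ∥ CU B:t5 (8c) ⇒ 8c, clock 43
[7] DMA t7→B (9c) ∥ CU A:t6 (6c) ⇒ 9c, clock 52
[8] DMA t8→A (9c) ∥ CU B:t7 (4c) ⇒ 9c, clock 61
[9] DMA idle ∥ CU A:t8 (5c) ⇒ 5c, clock 66

end_cycle[3] = 21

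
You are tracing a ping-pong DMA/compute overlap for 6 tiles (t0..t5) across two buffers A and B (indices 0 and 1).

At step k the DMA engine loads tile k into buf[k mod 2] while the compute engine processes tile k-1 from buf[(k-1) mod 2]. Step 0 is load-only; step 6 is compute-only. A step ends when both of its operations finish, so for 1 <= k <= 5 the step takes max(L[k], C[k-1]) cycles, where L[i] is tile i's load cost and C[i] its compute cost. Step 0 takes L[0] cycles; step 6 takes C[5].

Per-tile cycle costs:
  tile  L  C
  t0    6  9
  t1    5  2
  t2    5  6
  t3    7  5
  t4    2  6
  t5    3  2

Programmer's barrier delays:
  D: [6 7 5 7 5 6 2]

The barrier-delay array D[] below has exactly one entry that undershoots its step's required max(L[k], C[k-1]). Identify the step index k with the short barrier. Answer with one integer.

hazard at step 1

k=0 barrier L[0]=6→6c, D[0]=6 ok
k=1 barrier max(L[1]=5,C[0]=9)→9c, D[1]=7 SHORT
k=2 barrier max(L[2]=5,C[1]=2)→5c, D[2]=5 ok
k=3 barrier max(L[3]=7,C[2]=6)→7c, D[3]=7 ok
k=4 barrier max(L[4]=2,C[3]=5)→5c, D[4]=5 ok
k=5 barrier max(L[5]=3,C[4]=6)→6c, D[5]=6 ok
k=6 barrier C[5]=2→2c, D[6]=2 ok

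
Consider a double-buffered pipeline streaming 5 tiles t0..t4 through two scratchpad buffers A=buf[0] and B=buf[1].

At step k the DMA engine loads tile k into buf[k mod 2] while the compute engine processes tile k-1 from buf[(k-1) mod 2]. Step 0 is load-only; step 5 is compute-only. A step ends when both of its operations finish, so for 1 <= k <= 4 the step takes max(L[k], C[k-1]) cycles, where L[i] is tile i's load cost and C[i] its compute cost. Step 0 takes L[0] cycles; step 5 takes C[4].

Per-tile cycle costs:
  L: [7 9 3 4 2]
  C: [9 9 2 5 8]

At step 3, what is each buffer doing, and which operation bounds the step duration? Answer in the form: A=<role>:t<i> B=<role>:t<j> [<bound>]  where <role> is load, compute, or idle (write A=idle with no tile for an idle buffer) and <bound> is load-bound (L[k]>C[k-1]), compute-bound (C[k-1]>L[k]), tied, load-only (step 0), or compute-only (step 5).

step 3: A=compute:t2 B=load:t3 [load-bound]

k=0 load=t0/7c comp=- wait=7 total=7
k=1 load=t1/9c comp=t0/9c wait=9 total=16
k=2 load=t2/3c comp=t1/9c wait=9 total=25
k=3 load=t3/4c comp=t2/2c wait=4 total=29
k=4 load=t4/2c comp=t3/5c wait=5 total=34
k=5 load=- comp=t4/8c wait=8 total=42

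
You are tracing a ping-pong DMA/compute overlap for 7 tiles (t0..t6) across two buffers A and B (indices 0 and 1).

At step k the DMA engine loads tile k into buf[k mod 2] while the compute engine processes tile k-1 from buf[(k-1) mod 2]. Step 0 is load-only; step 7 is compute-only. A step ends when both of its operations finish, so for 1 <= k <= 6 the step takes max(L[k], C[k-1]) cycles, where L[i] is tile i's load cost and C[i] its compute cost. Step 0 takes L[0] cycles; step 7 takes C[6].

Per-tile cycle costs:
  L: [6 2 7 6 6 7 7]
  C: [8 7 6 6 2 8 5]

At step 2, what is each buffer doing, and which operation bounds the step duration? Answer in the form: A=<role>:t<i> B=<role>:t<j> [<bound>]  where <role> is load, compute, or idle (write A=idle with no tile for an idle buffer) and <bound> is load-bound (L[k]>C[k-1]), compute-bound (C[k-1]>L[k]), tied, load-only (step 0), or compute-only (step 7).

step 2: A=load:t2 B=compute:t1 [tied]

k=0 load=t0/6c comp=- wait=6 total=6
k=1 load=t1/2c comp=t0/8c wait=8 total=14
k=2 load=t2/7c comp=t1/7c wait=7 total=21
k=3 load=t3/6c comp=t2/6c wait=6 total=27
k=4 load=t4/6c comp=t3/6c wait=6 total=33
k=5 load=t5/7c comp=t4/2c wait=7 total=40
k=6 load=t6/7c comp=t5/8c wait=8 total=48
k=7 load=- comp=t6/5c wait=5 total=53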